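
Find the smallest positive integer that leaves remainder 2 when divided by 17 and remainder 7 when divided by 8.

Since 8·15 ≡ 1 (mod 17), take x = 7 + 8·((2−7)·15 mod 17) = 7 + 8·10 = 87.
Check: 87 mod 17 = 2, 87 mod 8 = 7.

87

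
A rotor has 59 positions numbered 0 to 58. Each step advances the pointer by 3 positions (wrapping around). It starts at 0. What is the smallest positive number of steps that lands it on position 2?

3⁻¹ ≡ 20 (mod 59) because 3·20 = 60 = 1·59 + 1.
Multiplying both sides by 20: x ≡ 20·2 = 40 ≡ 40 (mod 59).

40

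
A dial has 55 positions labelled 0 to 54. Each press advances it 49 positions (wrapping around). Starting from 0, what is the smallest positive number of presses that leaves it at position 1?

49·9 = 441 = 8·55 + 1, so 49⁻¹ ≡ 9 (mod 55).

9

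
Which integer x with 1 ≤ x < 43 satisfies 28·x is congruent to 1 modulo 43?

20

43 = 1·28 + 15
28 = 1·15 + 13
15 = 1·13 + 2
13 = 6·2 + 1
2 = 2·1 + 0
Back-substituting gives 28·20 ≡ 1 (mod 43).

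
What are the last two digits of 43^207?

07

Square-and-reduce mod 100: 43^1≡43, 43^2≡49, 43^4≡1, 43^8≡1, 43^16≡1, 43^32≡1, 43^64≡1, 43^128≡1.
Since 207 = 1 + 2 + 4 + 8 + 64 + 128 in binary, 43^207 ≡ 43·49·1·1·1·1 ≡ 7 (mod 100).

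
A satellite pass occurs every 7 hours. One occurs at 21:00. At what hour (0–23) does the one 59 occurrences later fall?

59·7 = 413.
413 − 17·24 = 5, so 413 ≡ 5 (mod 24).
(21 + 5) mod 24 = 2.

2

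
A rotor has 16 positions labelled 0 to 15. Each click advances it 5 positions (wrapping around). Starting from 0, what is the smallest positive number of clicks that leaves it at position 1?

13

5·13 = 65 = 4·16 + 1, so 5⁻¹ ≡ 13 (mod 16).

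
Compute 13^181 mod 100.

Successive squares of 13 mod 100: 13^1≡13, 13^2≡69, 13^4≡61, 13^8≡21, 13^16≡41, 13^32≡81, 13^64≡61, 13^128≡21.
Since 181 = 1 + 4 + 16 + 32 + 128 in binary, 13^181 ≡ 13·61·41·81·21 ≡ 13 (mod 100).

13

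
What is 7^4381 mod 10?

7

The units digit of 7^n cycles with period 4: 7, 9, 3, 1, …
4381 mod 4 = 1, so the last digit matches 7^1 = 7.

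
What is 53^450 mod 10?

Powers of 3 mod 10 repeat with period 4: 3, 9, 7, 1.
450 mod 4 = 2, so the last digit matches 3^2 = 9.

9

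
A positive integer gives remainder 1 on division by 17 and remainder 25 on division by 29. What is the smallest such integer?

460

x ≡ 1 (mod 17) gives x ∈ {1, 18, 35, 52, 69, 86, 103, 120, …}.
The first of these with x mod 29 = 25 is 460.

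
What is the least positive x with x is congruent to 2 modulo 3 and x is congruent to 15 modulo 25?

x ≡ 2 (mod 3) gives x ∈ {2, 5, 8, 11, 14, 17, 20, 23, …}.
The first of these with x mod 25 = 15 is 65.

65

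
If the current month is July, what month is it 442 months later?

May

442 mod 12 = 10 (since 36·12 = 432).
July + 10 months → May.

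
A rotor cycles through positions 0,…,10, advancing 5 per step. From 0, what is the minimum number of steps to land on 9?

The inverse of 5 mod 11 is 9 (since 5·9 = 45 ≡ 1).
Multiplying both sides by 9: x ≡ 9·9 = 81 ≡ 4 (mod 11).
Check: 5·4 = 20 = 1·11 + 9.

4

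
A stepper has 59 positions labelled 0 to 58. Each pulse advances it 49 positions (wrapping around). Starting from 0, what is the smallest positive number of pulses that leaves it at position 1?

59 = 1·49 + 10
49 = 4·10 + 9
10 = 1·9 + 1
9 = 9·1 + 0
Back-substituting gives 49·53 ≡ 1 (mod 59).

53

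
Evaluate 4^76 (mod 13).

9

Successive squares of 4 mod 13: 4^1≡4, 4^2≡3, 4^4≡9, 4^8≡3, 4^16≡9, 4^32≡3, 4^64≡9.
76 = 4 + 8 + 64, so 4^76 ≡ 9·3·9 ≡ 9 (mod 13).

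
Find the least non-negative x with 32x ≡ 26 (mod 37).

32⁻¹ ≡ 22 (mod 37) because 32·22 = 704 = 19·37 + 1.
So x ≡ 22·26 = 572 ≡ 17 (mod 37).
Check: 32·17 = 544 = 14·37 + 26.

17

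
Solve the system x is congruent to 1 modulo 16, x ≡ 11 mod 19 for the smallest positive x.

49

x ≡ 1 (mod 16) gives x ∈ {1, 17, 33, 49}.
The first of these with x mod 19 = 11 is 49.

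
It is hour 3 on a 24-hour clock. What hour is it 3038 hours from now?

3038 mod 24 = 14 (since 126·24 = 3024).
(3 + 14) mod 24 = 17.

17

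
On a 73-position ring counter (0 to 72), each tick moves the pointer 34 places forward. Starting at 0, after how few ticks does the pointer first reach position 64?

The inverse of 34 mod 73 is 58 (since 34·58 = 1972 ≡ 1).
Multiplying both sides by 58: x ≡ 58·64 = 3712 ≡ 62 (mod 73).
Check: 34·62 = 2108 = 28·73 + 64.

62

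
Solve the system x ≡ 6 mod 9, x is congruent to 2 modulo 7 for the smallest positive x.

x ≡ 2 (mod 7) gives x ∈ {2, 9, 16, 23, 30, 37, 44, 51}.
The first of these with x mod 9 = 6 is 51.

51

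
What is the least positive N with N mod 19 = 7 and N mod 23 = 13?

197

Since 23·5 ≡ 1 (mod 19), take x = 13 + 23·((7−13)·5 mod 19) = 13 + 23·8 = 197.
Check: 197 mod 19 = 7, 197 mod 23 = 13.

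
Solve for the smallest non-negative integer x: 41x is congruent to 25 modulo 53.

The inverse of 41 mod 53 is 22 (since 41·22 = 902 ≡ 1).
Multiplying both sides by 22: x ≡ 22·25 = 550 ≡ 20 (mod 53).
Check: 41·20 = 820 = 15·53 + 25.

20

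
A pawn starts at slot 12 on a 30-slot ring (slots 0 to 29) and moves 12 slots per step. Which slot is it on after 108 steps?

18

108·12 = 1296.
1296 mod 30 = 6 (since 43·30 = 1290).
(12 + 6) mod 30 = 18.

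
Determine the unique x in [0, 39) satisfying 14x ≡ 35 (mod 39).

22

The inverse of 14 mod 39 is 14 (since 14·14 = 196 ≡ 1).
Multiplying both sides by 14: x ≡ 14·35 = 490 ≡ 22 (mod 39).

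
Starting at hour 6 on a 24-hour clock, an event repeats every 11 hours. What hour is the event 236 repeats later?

10

236·11 = 2596.
Dividing 2596 by 24 gives quotient 108 and remainder 4.
(6 + 4) mod 24 = 10.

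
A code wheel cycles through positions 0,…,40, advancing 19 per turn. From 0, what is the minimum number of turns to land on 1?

The inverse of 19 mod 41 is 13 (since 19·13 = 247 ≡ 1).
Multiplying both sides by 13: x ≡ 13·1 = 13 ≡ 13 (mod 41).

13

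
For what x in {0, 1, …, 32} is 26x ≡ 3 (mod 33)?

9

26⁻¹ ≡ 14 (mod 33) because 26·14 = 364 = 11·33 + 1.
Multiplying both sides by 14: x ≡ 14·3 = 42 ≡ 9 (mod 33).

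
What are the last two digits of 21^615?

Successive squares of 21 mod 100: 21^1≡21, 21^2≡41, 21^4≡81, 21^8≡61, 21^16≡21, 21^32≡41, 21^64≡81, 21^128≡61, 21^256≡21, 21^512≡41.
Since 615 = 1 + 2 + 4 + 32 + 64 + 512 in binary, 21^615 ≡ 21·41·81·41·81·41 ≡ 1 (mod 100).

01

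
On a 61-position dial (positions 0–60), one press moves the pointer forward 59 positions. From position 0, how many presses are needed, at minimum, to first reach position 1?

59·30 = 1770 = 29·61 + 1, so 59⁻¹ ≡ 30 (mod 61).

30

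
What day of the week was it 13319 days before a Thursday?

Saturday

13319 − 1902·7 = 5, so 13319 ≡ 5 (mod 7).
Thursday − 5 days → Saturday.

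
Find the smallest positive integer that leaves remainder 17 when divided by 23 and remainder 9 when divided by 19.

x ≡ 9 (mod 19) gives x ∈ {9, 28, 47, 66, 85, 104, 123, 142, …}.
The first of these with x mod 23 = 17 is 408.

408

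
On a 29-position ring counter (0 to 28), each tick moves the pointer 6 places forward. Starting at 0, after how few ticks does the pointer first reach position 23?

28

6⁻¹ ≡ 5 (mod 29) because 6·5 = 30 = 1·29 + 1.
So x ≡ 5·23 = 115 ≡ 28 (mod 29).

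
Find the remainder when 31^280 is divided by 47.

By repeated squaring mod 47: 31^1≡31, 31^2≡21, 31^4≡18, 31^8≡42, 31^16≡25, 31^32≡14, 31^64≡8, 31^128≡17, 31^256≡7.
Since 280 = 8 + 16 + 256 in binary, 31^280 ≡ 42·25·7 ≡ 18 (mod 47).

18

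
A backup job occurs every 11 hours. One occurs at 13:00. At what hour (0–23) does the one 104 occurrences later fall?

104·11 = 1144.
1144 = 47·24 + 16, so 1144 mod 24 = 16.
(13 + 16) mod 24 = 5.

5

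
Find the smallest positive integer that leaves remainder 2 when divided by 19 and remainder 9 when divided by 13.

230

Since 13·3 ≡ 1 (mod 19), take x = 9 + 13·((2−9)·3 mod 19) = 9 + 13·17 = 230.
Check: 230 mod 19 = 2, 230 mod 13 = 9.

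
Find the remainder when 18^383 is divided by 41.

Successive squares of 18 mod 41: 18^1≡18, 18^2≡37, 18^4≡16, 18^8≡10, 18^16≡18, 18^32≡37, 18^64≡16, 18^128≡10, 18^256≡18.
383 = 1 + 2 + 4 + 8 + 16 + 32 + 64 + 256, so 18^383 ≡ 18·37·16·10·18·37·16·18 ≡ 10 (mod 41).

10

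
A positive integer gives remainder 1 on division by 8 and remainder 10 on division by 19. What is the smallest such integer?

105

Since 19·3 ≡ 1 (mod 8), take x = 10 + 19·((1−10)·3 mod 8) = 10 + 19·5 = 105.
Check: 105 mod 8 = 1, 105 mod 19 = 10.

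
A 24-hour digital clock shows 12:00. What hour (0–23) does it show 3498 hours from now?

3498 − 145·24 = 18, so 3498 ≡ 18 (mod 24).
(12 + 18) mod 24 = 6.

6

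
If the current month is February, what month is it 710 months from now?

710 mod 12 = 2 (since 59·12 = 708).
February + 2 months → April.

April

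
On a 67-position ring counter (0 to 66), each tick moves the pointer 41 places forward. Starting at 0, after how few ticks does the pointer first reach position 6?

41

The inverse of 41 mod 67 is 18 (since 41·18 = 738 ≡ 1).
Multiplying both sides by 18: x ≡ 18·6 = 108 ≡ 41 (mod 67).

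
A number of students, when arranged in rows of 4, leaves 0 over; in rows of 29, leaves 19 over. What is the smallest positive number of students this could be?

x ≡ 0 (mod 4) gives x ∈ {0, 4, 8, 12, 16, 20, 24, 28, …}.
The first of these with x mod 29 = 19 is 48.

48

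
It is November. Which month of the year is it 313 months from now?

313 − 26·12 = 1, so 313 ≡ 1 (mod 12).
November + 1 month → December.

December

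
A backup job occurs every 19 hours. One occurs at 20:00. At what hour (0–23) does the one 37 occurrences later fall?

37·19 = 703.
703 = 29·24 + 7, so 703 mod 24 = 7.
(20 + 7) mod 24 = 3.

3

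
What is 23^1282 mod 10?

The units digit of 23^n cycles with period 4: 3, 9, 7, 1, …
1282 mod 4 = 2, so the last digit matches 3^2 = 9.

9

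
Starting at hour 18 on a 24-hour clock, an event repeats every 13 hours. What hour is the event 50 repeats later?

50·13 = 650.
650 mod 24 = 2 (since 27·24 = 648).
(18 + 2) mod 24 = 20.

20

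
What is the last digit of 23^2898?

Last digits of 3^n: 3, 9, 7, 1 (period 4).
2898 mod 4 = 2, so the last digit matches 3^2 = 9.

9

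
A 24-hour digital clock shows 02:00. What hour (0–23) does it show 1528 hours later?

Dividing 1528 by 24 gives quotient 63 and remainder 16.
(2 + 16) mod 24 = 18.

18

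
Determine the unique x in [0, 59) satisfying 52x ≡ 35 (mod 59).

The inverse of 52 mod 59 is 42 (since 52·42 = 2184 ≡ 1).
Multiplying both sides by 42: x ≡ 42·35 = 1470 ≡ 54 (mod 59).

54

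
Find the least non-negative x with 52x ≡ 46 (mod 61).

52⁻¹ ≡ 27 (mod 61) because 52·27 = 1404 = 23·61 + 1.
So x ≡ 27·46 = 1242 ≡ 22 (mod 61).
Check: 52·22 = 1144 = 18·61 + 46.

22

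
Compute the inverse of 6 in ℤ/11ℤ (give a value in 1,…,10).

2

6·2 = 12 = 1·11 + 1, so 6⁻¹ ≡ 2 (mod 11).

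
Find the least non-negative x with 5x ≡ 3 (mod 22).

5

5⁻¹ ≡ 9 (mod 22) because 5·9 = 45 = 2·22 + 1.
So x ≡ 9·3 = 27 ≡ 5 (mod 22).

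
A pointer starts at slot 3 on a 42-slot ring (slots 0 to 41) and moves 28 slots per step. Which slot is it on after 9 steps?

3

9·28 = 252.
252 mod 42 = 0 (since 6·42 = 252).
(3 + 0) mod 42 = 3.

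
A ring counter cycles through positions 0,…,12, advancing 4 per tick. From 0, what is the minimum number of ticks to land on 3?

The inverse of 4 mod 13 is 10 (since 4·10 = 40 ≡ 1).
Multiplying both sides by 10: x ≡ 10·3 = 30 ≡ 4 (mod 13).

4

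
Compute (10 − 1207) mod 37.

24

Dividing 1207 by 37 gives quotient 32 and remainder 23.
(10 − 23) mod 37 = 24.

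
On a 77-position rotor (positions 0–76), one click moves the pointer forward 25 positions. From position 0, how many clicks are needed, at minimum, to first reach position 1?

25·37 = 925 = 12·77 + 1, so 25⁻¹ ≡ 37 (mod 77).

37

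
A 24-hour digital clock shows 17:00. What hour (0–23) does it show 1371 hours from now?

20

Dividing 1371 by 24 gives quotient 57 and remainder 3.
(17 + 3) mod 24 = 20.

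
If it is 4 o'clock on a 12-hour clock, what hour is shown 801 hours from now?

1

801 − 66·12 = 9, so 801 ≡ 9 (mod 12).
4 + 9 → 1 on a 12-hour dial.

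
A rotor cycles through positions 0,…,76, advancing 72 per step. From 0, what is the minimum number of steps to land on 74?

72⁻¹ ≡ 46 (mod 77) because 72·46 = 3312 = 43·77 + 1.
Multiplying both sides by 46: x ≡ 46·74 = 3404 ≡ 16 (mod 77).

16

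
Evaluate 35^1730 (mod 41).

Successive squares of 35 mod 41: 35^1≡35, 35^2≡36, 35^4≡25, 35^8≡10, 35^16≡18, 35^32≡37, 35^64≡16, 35^128≡10, 35^256≡18, 35^512≡37, 35^1024≡16.
1730 = 2 + 64 + 128 + 512 + 1024, so 35^1730 ≡ 36·16·10·37·16 ≡ 32 (mod 41).

32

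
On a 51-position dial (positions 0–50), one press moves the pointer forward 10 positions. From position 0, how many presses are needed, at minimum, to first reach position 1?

10·46 = 460 = 9·51 + 1, so 10⁻¹ ≡ 46 (mod 51).

46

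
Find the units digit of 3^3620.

1

The units digit of 3^n cycles with period 4: 3, 9, 7, 1, …
3620 leaves remainder 0 on division by 4, so 3^3620 ends in 1.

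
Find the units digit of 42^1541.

Last digits of 2^n: 2, 4, 8, 6 (period 4).
1541 leaves remainder 1 on division by 4, so 42^1541 ends in 2.

2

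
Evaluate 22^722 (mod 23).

1

Square-and-reduce mod 23: 22^1≡22, 22^2≡1, 22^4≡1, 22^8≡1, 22^16≡1, 22^32≡1, 22^64≡1, 22^128≡1, 22^256≡1, 22^512≡1.
722 = 2 + 16 + 64 + 128 + 512, so 22^722 ≡ 1·1·1·1·1 ≡ 1 (mod 23).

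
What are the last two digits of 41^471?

41

By repeated squaring mod 100: 41^1≡41, 41^2≡81, 41^4≡61, 41^8≡21, 41^16≡41, 41^32≡81, 41^64≡61, 41^128≡21, 41^256≡41.
Since 471 = 1 + 2 + 4 + 16 + 64 + 128 + 256 in binary, 41^471 ≡ 41·81·61·41·61·21·41 ≡ 41 (mod 100).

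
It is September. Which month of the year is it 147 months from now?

147 mod 12 = 3 (since 12·12 = 144).
September + 3 months → December.

December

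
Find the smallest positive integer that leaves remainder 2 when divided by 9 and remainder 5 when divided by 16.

101

x ≡ 2 (mod 9) gives x ∈ {2, 11, 20, 29, 38, 47, 56, 65, …}.
The first of these with x mod 16 = 5 is 101.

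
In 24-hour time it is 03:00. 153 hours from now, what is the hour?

153 − 6·24 = 9, so 153 ≡ 9 (mod 24).
(3 + 9) mod 24 = 12.

12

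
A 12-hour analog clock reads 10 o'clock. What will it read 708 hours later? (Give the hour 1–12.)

10

Dividing 708 by 12 gives quotient 59 and remainder 0.
10 + 0 → 10 on a 12-hour dial.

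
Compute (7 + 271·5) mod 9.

3

271·5 = 1355.
1355 mod 9 = 5 (since 150·9 = 1350).
(7 + 5) mod 9 = 3.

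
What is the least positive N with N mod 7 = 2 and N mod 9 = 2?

2

x ≡ 2 (mod 7) gives x ∈ {2}.
The first of these with x mod 9 = 2 is 2.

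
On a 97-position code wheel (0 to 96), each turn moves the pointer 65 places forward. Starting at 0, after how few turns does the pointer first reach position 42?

29

The inverse of 65 mod 97 is 3 (since 65·3 = 195 ≡ 1).
So x ≡ 3·42 = 126 ≡ 29 (mod 97).
Check: 65·29 = 1885 = 19·97 + 42.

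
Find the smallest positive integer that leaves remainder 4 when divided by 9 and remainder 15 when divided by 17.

49

x ≡ 4 (mod 9) gives x ∈ {4, 13, 22, 31, 40, 49}.
The first of these with x mod 17 = 15 is 49.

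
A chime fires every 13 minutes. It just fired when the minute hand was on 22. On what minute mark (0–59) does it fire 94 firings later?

44

94·13 = 1222.
Dividing 1222 by 60 gives quotient 20 and remainder 22.
(22 + 22) mod 60 = 44.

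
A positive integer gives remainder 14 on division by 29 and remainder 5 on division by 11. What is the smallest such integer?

159

x ≡ 5 (mod 11) gives x ∈ {5, 16, 27, 38, 49, 60, 71, 82, …}.
The first of these with x mod 29 = 14 is 159.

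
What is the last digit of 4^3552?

Last digits of 4^n: 4, 6 (period 2).
3552 leaves remainder 0 on division by 2, so 4^3552 ends in 6.

6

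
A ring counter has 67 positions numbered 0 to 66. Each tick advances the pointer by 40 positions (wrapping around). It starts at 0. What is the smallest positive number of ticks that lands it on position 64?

15

The inverse of 40 mod 67 is 62 (since 40·62 = 2480 ≡ 1).
So x ≡ 62·64 = 3968 ≡ 15 (mod 67).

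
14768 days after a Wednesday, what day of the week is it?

14768 mod 7 = 5 (since 2109·7 = 14763).
Wednesday + 5 days → Monday.

Monday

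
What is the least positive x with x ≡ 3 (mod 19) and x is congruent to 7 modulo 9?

79

x ≡ 7 (mod 9) gives x ∈ {7, 16, 25, 34, 43, 52, 61, 70, …}.
The first of these with x mod 19 = 3 is 79.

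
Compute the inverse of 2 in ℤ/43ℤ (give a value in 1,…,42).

43 = 21·2 + 1
2 = 2·1 + 0
Back-substituting gives 2·22 ≡ 1 (mod 43).

22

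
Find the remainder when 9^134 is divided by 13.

Successive squares of 9 mod 13: 9^1≡9, 9^2≡3, 9^4≡9, 9^8≡3, 9^16≡9, 9^32≡3, 9^64≡9, 9^128≡3.
134 = 2 + 4 + 128, so 9^134 ≡ 3·9·3 ≡ 3 (mod 13).

3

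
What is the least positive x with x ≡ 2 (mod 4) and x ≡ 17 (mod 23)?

86

Since 23·3 ≡ 1 (mod 4), take x = 17 + 23·((2−17)·3 mod 4) = 17 + 23·3 = 86.
Check: 86 mod 4 = 2, 86 mod 23 = 17.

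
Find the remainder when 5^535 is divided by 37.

Square-and-reduce mod 37: 5^1≡5, 5^2≡25, 5^4≡33, 5^8≡16, 5^16≡34, 5^32≡9, 5^64≡7, 5^128≡12, 5^256≡33, 5^512≡16.
Since 535 = 1 + 2 + 4 + 16 + 512 in binary, 5^535 ≡ 5·25·33·34·16 ≡ 24 (mod 37).

24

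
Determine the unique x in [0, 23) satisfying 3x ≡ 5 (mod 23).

17

The inverse of 3 mod 23 is 8 (since 3·8 = 24 ≡ 1).
So x ≡ 8·5 = 40 ≡ 17 (mod 23).
Check: 3·17 = 51 = 2·23 + 5.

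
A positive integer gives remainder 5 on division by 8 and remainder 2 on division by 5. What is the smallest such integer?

Since 5·5 ≡ 1 (mod 8), take x = 2 + 5·((5−2)·5 mod 8) = 2 + 5·7 = 37.
Check: 37 mod 8 = 5, 37 mod 5 = 2.

37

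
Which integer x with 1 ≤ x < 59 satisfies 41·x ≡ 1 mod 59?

36

59 = 1·41 + 18
41 = 2·18 + 5
18 = 3·5 + 3
5 = 1·3 + 2
3 = 1·2 + 1
2 = 2·1 + 0
Back-substituting gives 41·36 ≡ 1 (mod 59).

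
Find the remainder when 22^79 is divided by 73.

10

Square-and-reduce mod 73: 22^1≡22, 22^2≡46, 22^4≡72, 22^8≡1, 22^16≡1, 22^32≡1, 22^64≡1.
79 = 1 + 2 + 4 + 8 + 64, so 22^79 ≡ 22·46·72·1·1 ≡ 10 (mod 73).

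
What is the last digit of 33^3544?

1

Powers of 3 mod 10 repeat with period 4: 3, 9, 7, 1.
3544 mod 4 = 0, so the last digit matches 3^4 = 1.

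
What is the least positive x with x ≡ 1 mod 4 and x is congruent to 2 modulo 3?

5

Since 3·3 ≡ 1 (mod 4), take x = 2 + 3·((1−2)·3 mod 4) = 2 + 3·1 = 5.
Check: 5 mod 4 = 1, 5 mod 3 = 2.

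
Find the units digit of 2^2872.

6

Last digits of 2^n: 2, 4, 8, 6 (period 4).
2872 leaves remainder 0 on division by 4, so 2^2872 ends in 6.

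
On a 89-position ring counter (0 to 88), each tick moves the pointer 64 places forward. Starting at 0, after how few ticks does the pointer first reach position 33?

77

64⁻¹ ≡ 32 (mod 89) because 64·32 = 2048 = 23·89 + 1.
Multiplying both sides by 32: x ≡ 32·33 = 1056 ≡ 77 (mod 89).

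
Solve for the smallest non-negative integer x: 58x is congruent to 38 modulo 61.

28

The inverse of 58 mod 61 is 20 (since 58·20 = 1160 ≡ 1).
Multiplying both sides by 20: x ≡ 20·38 = 760 ≡ 28 (mod 61).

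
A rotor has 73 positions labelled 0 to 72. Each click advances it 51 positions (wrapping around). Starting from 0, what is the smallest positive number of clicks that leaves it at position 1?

51·63 = 3213 = 44·73 + 1, so 51⁻¹ ≡ 63 (mod 73).

63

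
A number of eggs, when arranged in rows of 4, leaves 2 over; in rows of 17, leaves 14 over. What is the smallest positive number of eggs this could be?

x ≡ 2 (mod 4) gives x ∈ {2, 6, 10, 14}.
The first of these with x mod 17 = 14 is 14.

14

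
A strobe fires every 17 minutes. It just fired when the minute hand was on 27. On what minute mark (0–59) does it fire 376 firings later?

59

376·17 = 6392.
6392 − 106·60 = 32, so 6392 ≡ 32 (mod 60).
(27 + 32) mod 60 = 59.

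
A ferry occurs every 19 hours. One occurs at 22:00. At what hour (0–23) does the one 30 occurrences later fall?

16

30·19 = 570.
570 = 23·24 + 18, so 570 mod 24 = 18.
(22 + 18) mod 24 = 16.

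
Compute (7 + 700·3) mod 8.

3

700·3 = 2100.
2100 mod 8 = 4 (since 262·8 = 2096).
(7 + 4) mod 8 = 3.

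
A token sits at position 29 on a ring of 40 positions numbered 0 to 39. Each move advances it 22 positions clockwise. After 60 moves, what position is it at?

29

60·22 = 1320.
Dividing 1320 by 40 gives quotient 33 and remainder 0.
(29 + 0) mod 40 = 29.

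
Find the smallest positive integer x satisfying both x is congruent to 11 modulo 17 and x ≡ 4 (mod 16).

164

Since 16·16 ≡ 1 (mod 17), take x = 4 + 16·((11−4)·16 mod 17) = 4 + 16·10 = 164.
Check: 164 mod 17 = 11, 164 mod 16 = 4.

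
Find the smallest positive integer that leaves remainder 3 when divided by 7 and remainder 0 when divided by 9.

45

x ≡ 3 (mod 7) gives x ∈ {3, 10, 17, 24, 31, 38, 45}.
The first of these with x mod 9 = 0 is 45.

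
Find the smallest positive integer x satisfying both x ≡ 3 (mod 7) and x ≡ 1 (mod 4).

x ≡ 1 (mod 4) gives x ∈ {1, 5, 9, 13, 17}.
The first of these with x mod 7 = 3 is 17.

17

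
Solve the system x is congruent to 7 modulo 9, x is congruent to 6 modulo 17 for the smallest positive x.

Since 17·8 ≡ 1 (mod 9), take x = 6 + 17·((7−6)·8 mod 9) = 6 + 17·8 = 142.
Check: 142 mod 9 = 7, 142 mod 17 = 6.

142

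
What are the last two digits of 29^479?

69

Successive squares of 29 mod 100: 29^1≡29, 29^2≡41, 29^4≡81, 29^8≡61, 29^16≡21, 29^32≡41, 29^64≡81, 29^128≡61, 29^256≡21.
Since 479 = 1 + 2 + 4 + 8 + 16 + 64 + 128 + 256 in binary, 29^479 ≡ 29·41·81·61·21·81·61·21 ≡ 69 (mod 100).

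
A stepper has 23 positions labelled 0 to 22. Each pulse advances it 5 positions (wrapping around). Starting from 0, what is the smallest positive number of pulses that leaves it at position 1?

14

5·14 = 70 = 3·23 + 1, so 5⁻¹ ≡ 14 (mod 23).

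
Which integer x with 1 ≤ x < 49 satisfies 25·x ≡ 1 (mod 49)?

2

49 = 1·25 + 24
25 = 1·24 + 1
24 = 24·1 + 0
Back-substituting gives 25·2 ≡ 1 (mod 49).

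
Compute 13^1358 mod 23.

Square-and-reduce mod 23: 13^1≡13, 13^2≡8, 13^4≡18, 13^8≡2, 13^16≡4, 13^32≡16, 13^64≡3, 13^128≡9, 13^256≡12, 13^512≡6, 13^1024≡13.
Since 1358 = 2 + 4 + 8 + 64 + 256 + 1024 in binary, 13^1358 ≡ 8·18·2·3·12·13 ≡ 4 (mod 23).

4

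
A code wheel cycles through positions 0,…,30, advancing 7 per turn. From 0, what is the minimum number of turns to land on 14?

The inverse of 7 mod 31 is 9 (since 7·9 = 63 ≡ 1).
So x ≡ 9·14 = 126 ≡ 2 (mod 31).

2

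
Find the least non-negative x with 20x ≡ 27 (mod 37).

The inverse of 20 mod 37 is 13 (since 20·13 = 260 ≡ 1).
So x ≡ 13·27 = 351 ≡ 18 (mod 37).
Check: 20·18 = 360 = 9·37 + 27.

18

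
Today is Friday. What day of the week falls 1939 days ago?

Friday

1939 mod 7 = 0 (since 277·7 = 1939).
Friday − 0 days → Friday.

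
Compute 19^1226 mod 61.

By repeated squaring mod 61: 19^1≡19, 19^2≡56, 19^4≡25, 19^8≡15, 19^16≡42, 19^32≡56, 19^64≡25, 19^128≡15, 19^256≡42, 19^512≡56, 19^1024≡25.
Since 1226 = 2 + 8 + 64 + 128 + 1024 in binary, 19^1226 ≡ 56·15·25·15·25 ≡ 22 (mod 61).

22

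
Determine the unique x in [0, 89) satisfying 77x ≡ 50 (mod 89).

70

77⁻¹ ≡ 37 (mod 89) because 77·37 = 2849 = 32·89 + 1.
So x ≡ 37·50 = 1850 ≡ 70 (mod 89).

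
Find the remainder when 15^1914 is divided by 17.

Square-and-reduce mod 17: 15^1≡15, 15^2≡4, 15^4≡16, 15^8≡1, 15^16≡1, 15^32≡1, 15^64≡1, 15^128≡1, 15^256≡1, 15^512≡1, 15^1024≡1.
Since 1914 = 2 + 8 + 16 + 32 + 64 + 256 + 512 + 1024 in binary, 15^1914 ≡ 4·1·1·1·1·1·1·1 ≡ 4 (mod 17).

4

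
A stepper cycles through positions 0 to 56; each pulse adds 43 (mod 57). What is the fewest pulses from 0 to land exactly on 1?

43·4 = 172 = 3·57 + 1, so 43⁻¹ ≡ 4 (mod 57).

4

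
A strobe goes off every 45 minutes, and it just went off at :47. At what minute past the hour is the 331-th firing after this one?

331·45 = 14895.
Dividing 14895 by 60 gives quotient 248 and remainder 15.
(47 + 15) mod 60 = 2.

2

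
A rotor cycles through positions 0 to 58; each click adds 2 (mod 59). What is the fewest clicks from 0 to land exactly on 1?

59 = 29·2 + 1
2 = 2·1 + 0
Back-substituting gives 2·30 ≡ 1 (mod 59).

30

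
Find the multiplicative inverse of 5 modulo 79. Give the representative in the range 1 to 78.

5·16 = 80 = 1·79 + 1, so 5⁻¹ ≡ 16 (mod 79).

16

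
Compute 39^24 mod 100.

Successive squares of 39 mod 100: 39^1≡39, 39^2≡21, 39^4≡41, 39^8≡81, 39^16≡61.
Since 24 = 8 + 16 in binary, 39^24 ≡ 81·61 ≡ 41 (mod 100).

41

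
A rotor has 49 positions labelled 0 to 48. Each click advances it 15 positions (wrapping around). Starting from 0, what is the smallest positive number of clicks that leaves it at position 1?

49 = 3·15 + 4
15 = 3·4 + 3
4 = 1·3 + 1
3 = 3·1 + 0
Back-substituting gives 15·36 ≡ 1 (mod 49).

36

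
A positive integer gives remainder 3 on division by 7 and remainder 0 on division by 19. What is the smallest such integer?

Since 19·3 ≡ 1 (mod 7), take x = 0 + 19·((3−0)·3 mod 7) = 0 + 19·2 = 38.
Check: 38 mod 7 = 3, 38 mod 19 = 0.

38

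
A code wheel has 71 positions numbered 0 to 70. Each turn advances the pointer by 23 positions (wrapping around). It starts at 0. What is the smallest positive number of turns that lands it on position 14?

23⁻¹ ≡ 34 (mod 71) because 23·34 = 782 = 11·71 + 1.
So x ≡ 34·14 = 476 ≡ 50 (mod 71).
Check: 23·50 = 1150 = 16·71 + 14.

50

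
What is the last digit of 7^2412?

1

The units digit of 7^n cycles with period 4: 7, 9, 3, 1, …
2412 leaves remainder 0 on division by 4, so 7^2412 ends in 1.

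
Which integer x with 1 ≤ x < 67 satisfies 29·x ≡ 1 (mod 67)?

67 = 2·29 + 9
29 = 3·9 + 2
9 = 4·2 + 1
2 = 2·1 + 0
Back-substituting gives 29·37 ≡ 1 (mod 67).

37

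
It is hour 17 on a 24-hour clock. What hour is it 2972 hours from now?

13

2972 − 123·24 = 20, so 2972 ≡ 20 (mod 24).
(17 + 20) mod 24 = 13.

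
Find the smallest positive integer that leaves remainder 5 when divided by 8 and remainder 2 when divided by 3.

5

x ≡ 2 (mod 3) gives x ∈ {2, 5}.
The first of these with x mod 8 = 5 is 5.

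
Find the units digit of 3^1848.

1

Last digits of 3^n: 3, 9, 7, 1 (period 4).
1848 mod 4 = 0, so the last digit matches 3^4 = 1.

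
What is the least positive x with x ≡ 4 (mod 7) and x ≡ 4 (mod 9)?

Since 9·4 ≡ 1 (mod 7), take x = 4 + 9·((4−4)·4 mod 7) = 4 + 9·0 = 4.
Check: 4 mod 7 = 4, 4 mod 9 = 4.

4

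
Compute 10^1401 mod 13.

12

Successive squares of 10 mod 13: 10^1≡10, 10^2≡9, 10^4≡3, 10^8≡9, 10^16≡3, 10^32≡9, 10^64≡3, 10^128≡9, 10^256≡3, 10^512≡9, 10^1024≡3.
1401 = 1 + 8 + 16 + 32 + 64 + 256 + 1024, so 10^1401 ≡ 10·9·3·9·3·3·3 ≡ 12 (mod 13).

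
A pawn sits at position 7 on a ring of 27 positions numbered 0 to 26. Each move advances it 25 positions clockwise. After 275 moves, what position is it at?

24

275·25 = 6875.
6875 mod 27 = 17 (since 254·27 = 6858).
(7 + 17) mod 27 = 24.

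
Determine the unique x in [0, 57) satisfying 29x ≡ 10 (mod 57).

20

29⁻¹ ≡ 2 (mod 57) because 29·2 = 58 = 1·57 + 1.
Multiplying both sides by 2: x ≡ 2·10 = 20 ≡ 20 (mod 57).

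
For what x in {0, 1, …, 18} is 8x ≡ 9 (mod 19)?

13

8⁻¹ ≡ 12 (mod 19) because 8·12 = 96 = 5·19 + 1.
So x ≡ 12·9 = 108 ≡ 13 (mod 19).
Check: 8·13 = 104 = 5·19 + 9.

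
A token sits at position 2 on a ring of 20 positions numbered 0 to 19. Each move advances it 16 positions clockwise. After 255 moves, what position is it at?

2

255·16 = 4080.
4080 mod 20 = 0 (since 204·20 = 4080).
(2 + 0) mod 20 = 2.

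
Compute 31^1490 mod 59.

26

By repeated squaring mod 59: 31^1≡31, 31^2≡17, 31^4≡53, 31^8≡36, 31^16≡57, 31^32≡4, 31^64≡16, 31^128≡20, 31^256≡46, 31^512≡51, 31^1024≡5.
Since 1490 = 2 + 16 + 64 + 128 + 256 + 1024 in binary, 31^1490 ≡ 17·57·16·20·46·5 ≡ 26 (mod 59).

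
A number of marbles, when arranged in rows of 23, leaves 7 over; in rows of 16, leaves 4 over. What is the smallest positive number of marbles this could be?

260

x ≡ 4 (mod 16) gives x ∈ {4, 20, 36, 52, 68, 84, 100, 116, …}.
The first of these with x mod 23 = 7 is 260.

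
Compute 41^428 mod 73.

55

Successive squares of 41 mod 73: 41^1≡41, 41^2≡2, 41^4≡4, 41^8≡16, 41^16≡37, 41^32≡55, 41^64≡32, 41^128≡2, 41^256≡4.
Since 428 = 4 + 8 + 32 + 128 + 256 in binary, 41^428 ≡ 4·16·55·2·4 ≡ 55 (mod 73).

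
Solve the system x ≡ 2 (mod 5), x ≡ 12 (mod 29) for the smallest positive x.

x ≡ 2 (mod 5) gives x ∈ {2, 7, 12}.
The first of these with x mod 29 = 12 is 12.

12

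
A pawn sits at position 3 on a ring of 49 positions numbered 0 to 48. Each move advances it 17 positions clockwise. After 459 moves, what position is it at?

15

459·17 = 7803.
7803 mod 49 = 12 (since 159·49 = 7791).
(3 + 12) mod 49 = 15.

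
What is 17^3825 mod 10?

Last digits of 7^n: 7, 9, 3, 1 (period 4).
3825 leaves remainder 1 on division by 4, so 17^3825 ends in 7.

7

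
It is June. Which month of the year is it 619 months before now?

November

619 − 51·12 = 7, so 619 ≡ 7 (mod 12).
June − 7 months → November.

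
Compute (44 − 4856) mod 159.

117

Dividing 4856 by 159 gives quotient 30 and remainder 86.
(44 − 86) mod 159 = 117.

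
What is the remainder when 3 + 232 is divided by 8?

232 mod 8 = 0 (since 29·8 = 232).
(3 + 0) mod 8 = 3.

3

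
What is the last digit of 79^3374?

Last digits of 9^n: 9, 1 (period 2).
3374 leaves remainder 0 on division by 2, so 79^3374 ends in 1.

1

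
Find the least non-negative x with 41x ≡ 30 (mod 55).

45

41⁻¹ ≡ 51 (mod 55) because 41·51 = 2091 = 38·55 + 1.
So x ≡ 51·30 = 1530 ≡ 45 (mod 55).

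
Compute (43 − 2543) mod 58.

Dividing 2543 by 58 gives quotient 43 and remainder 49.
(43 − 49) mod 58 = 52.

52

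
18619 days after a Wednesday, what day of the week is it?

Tuesday

18619 = 2659·7 + 6, so 18619 mod 7 = 6.
Wednesday + 6 days → Tuesday.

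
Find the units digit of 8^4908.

The units digit of 8^n cycles with period 4: 8, 4, 2, 6, …
4908 leaves remainder 0 on division by 4, so 8^4908 ends in 6.

6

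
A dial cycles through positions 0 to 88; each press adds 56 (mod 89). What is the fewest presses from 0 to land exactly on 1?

89 = 1·56 + 33
56 = 1·33 + 23
33 = 1·23 + 10
23 = 2·10 + 3
10 = 3·3 + 1
3 = 3·1 + 0
Back-substituting gives 56·62 ≡ 1 (mod 89).

62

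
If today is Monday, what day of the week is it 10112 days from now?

Friday

Dividing 10112 by 7 gives quotient 1444 and remainder 4.
Monday + 4 days → Friday.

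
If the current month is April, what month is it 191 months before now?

191 mod 12 = 11 (since 15·12 = 180).
April − 11 months → May.

May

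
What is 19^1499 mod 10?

Powers of 9 mod 10 repeat with period 2: 9, 1.
1499 mod 2 = 1, so the last digit matches 9^1 = 9.

9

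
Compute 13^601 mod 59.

Successive squares of 13 mod 59: 13^1≡13, 13^2≡51, 13^4≡5, 13^8≡25, 13^16≡35, 13^32≡45, 13^64≡19, 13^128≡7, 13^256≡49, 13^512≡41.
601 = 1 + 8 + 16 + 64 + 512, so 13^601 ≡ 13·25·35·19·41 ≡ 33 (mod 59).

33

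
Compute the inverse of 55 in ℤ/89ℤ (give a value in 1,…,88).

89 = 1·55 + 34
55 = 1·34 + 21
34 = 1·21 + 13
21 = 1·13 + 8
13 = 1·8 + 5
8 = 1·5 + 3
5 = 1·3 + 2
3 = 1·2 + 1
2 = 2·1 + 0
Back-substituting gives 55·34 ≡ 1 (mod 89).

34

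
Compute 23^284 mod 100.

Square-and-reduce mod 100: 23^1≡23, 23^2≡29, 23^4≡41, 23^8≡81, 23^16≡61, 23^32≡21, 23^64≡41, 23^128≡81, 23^256≡61.
Since 284 = 4 + 8 + 16 + 256 in binary, 23^284 ≡ 41·81·61·61 ≡ 41 (mod 100).

41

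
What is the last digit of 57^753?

7

Last digits of 7^n: 7, 9, 3, 1 (period 4).
753 leaves remainder 1 on division by 4, so 57^753 ends in 7.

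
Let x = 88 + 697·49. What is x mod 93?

697·49 = 34153.
Dividing 34153 by 93 gives quotient 367 and remainder 22.
(88 + 22) mod 93 = 17.

17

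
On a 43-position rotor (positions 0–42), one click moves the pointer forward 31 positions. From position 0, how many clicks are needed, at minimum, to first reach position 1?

25

31·25 = 775 = 18·43 + 1, so 31⁻¹ ≡ 25 (mod 43).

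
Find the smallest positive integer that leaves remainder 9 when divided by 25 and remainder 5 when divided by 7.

x ≡ 5 (mod 7) gives x ∈ {5, 12, 19, 26, 33, 40, 47, 54, …}.
The first of these with x mod 25 = 9 is 159.

159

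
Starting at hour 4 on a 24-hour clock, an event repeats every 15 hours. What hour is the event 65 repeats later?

19

65·15 = 975.
975 = 40·24 + 15, so 975 mod 24 = 15.
(4 + 15) mod 24 = 19.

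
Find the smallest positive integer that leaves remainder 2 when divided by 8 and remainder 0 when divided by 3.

x ≡ 0 (mod 3) gives x ∈ {0, 3, 6, 9, 12, 15, 18}.
The first of these with x mod 8 = 2 is 18.

18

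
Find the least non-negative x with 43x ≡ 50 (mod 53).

43⁻¹ ≡ 37 (mod 53) because 43·37 = 1591 = 30·53 + 1.
Multiplying both sides by 37: x ≡ 37·50 = 1850 ≡ 48 (mod 53).
Check: 43·48 = 2064 = 38·53 + 50.

48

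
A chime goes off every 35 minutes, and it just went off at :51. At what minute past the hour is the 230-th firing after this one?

1

230·35 = 8050.
Dividing 8050 by 60 gives quotient 134 and remainder 10.
(51 + 10) mod 60 = 1.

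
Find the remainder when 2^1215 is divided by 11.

10

Successive squares of 2 mod 11: 2^1≡2, 2^2≡4, 2^4≡5, 2^8≡3, 2^16≡9, 2^32≡4, 2^64≡5, 2^128≡3, 2^256≡9, 2^512≡4, 2^1024≡5.
1215 = 1 + 2 + 4 + 8 + 16 + 32 + 128 + 1024, so 2^1215 ≡ 2·4·5·3·9·4·3·5 ≡ 10 (mod 11).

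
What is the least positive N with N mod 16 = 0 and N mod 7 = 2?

x ≡ 2 (mod 7) gives x ∈ {2, 9, 16}.
The first of these with x mod 16 = 0 is 16.

16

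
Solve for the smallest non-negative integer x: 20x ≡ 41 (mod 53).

The inverse of 20 mod 53 is 8 (since 20·8 = 160 ≡ 1).
So x ≡ 8·41 = 328 ≡ 10 (mod 53).

10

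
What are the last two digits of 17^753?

37

Successive squares of 17 mod 100: 17^1≡17, 17^2≡89, 17^4≡21, 17^8≡41, 17^16≡81, 17^32≡61, 17^64≡21, 17^128≡41, 17^256≡81, 17^512≡61.
753 = 1 + 16 + 32 + 64 + 128 + 512, so 17^753 ≡ 17·81·61·21·41·61 ≡ 37 (mod 100).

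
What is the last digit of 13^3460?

Powers of 3 mod 10 repeat with period 4: 3, 9, 7, 1.
3460 mod 4 = 0, so the last digit matches 3^4 = 1.

1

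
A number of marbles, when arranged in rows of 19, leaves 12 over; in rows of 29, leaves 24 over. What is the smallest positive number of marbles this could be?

430

x ≡ 12 (mod 19) gives x ∈ {12, 31, 50, 69, 88, 107, 126, 145, …}.
The first of these with x mod 29 = 24 is 430.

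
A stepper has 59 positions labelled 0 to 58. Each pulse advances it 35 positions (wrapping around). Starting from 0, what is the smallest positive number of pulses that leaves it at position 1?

59 = 1·35 + 24
35 = 1·24 + 11
24 = 2·11 + 2
11 = 5·2 + 1
2 = 2·1 + 0
Back-substituting gives 35·27 ≡ 1 (mod 59).

27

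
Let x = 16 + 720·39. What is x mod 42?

720·39 = 28080.
28080 mod 42 = 24 (since 668·42 = 28056).
(16 + 24) mod 42 = 40.

40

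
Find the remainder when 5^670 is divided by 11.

By repeated squaring mod 11: 5^1≡5, 5^2≡3, 5^4≡9, 5^8≡4, 5^16≡5, 5^32≡3, 5^64≡9, 5^128≡4, 5^256≡5, 5^512≡3.
670 = 2 + 4 + 8 + 16 + 128 + 512, so 5^670 ≡ 3·9·4·5·4·3 ≡ 1 (mod 11).

1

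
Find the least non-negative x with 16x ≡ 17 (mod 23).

16⁻¹ ≡ 13 (mod 23) because 16·13 = 208 = 9·23 + 1.
Multiplying both sides by 13: x ≡ 13·17 = 221 ≡ 14 (mod 23).

14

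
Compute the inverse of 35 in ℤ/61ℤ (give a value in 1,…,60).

61 = 1·35 + 26
35 = 1·26 + 9
26 = 2·9 + 8
9 = 1·8 + 1
8 = 8·1 + 0
Back-substituting gives 35·7 ≡ 1 (mod 61).

7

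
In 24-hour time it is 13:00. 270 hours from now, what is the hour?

19

270 − 11·24 = 6, so 270 ≡ 6 (mod 24).
(13 + 6) mod 24 = 19.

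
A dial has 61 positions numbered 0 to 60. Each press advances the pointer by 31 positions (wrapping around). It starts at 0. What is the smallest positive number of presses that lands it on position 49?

31⁻¹ ≡ 2 (mod 61) because 31·2 = 62 = 1·61 + 1.
Multiplying both sides by 2: x ≡ 2·49 = 98 ≡ 37 (mod 61).
Check: 31·37 = 1147 = 18·61 + 49.

37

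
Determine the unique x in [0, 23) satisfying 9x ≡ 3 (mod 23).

8

9⁻¹ ≡ 18 (mod 23) because 9·18 = 162 = 7·23 + 1.
So x ≡ 18·3 = 54 ≡ 8 (mod 23).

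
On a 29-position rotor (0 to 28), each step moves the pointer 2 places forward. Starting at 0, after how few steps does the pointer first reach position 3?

The inverse of 2 mod 29 is 15 (since 2·15 = 30 ≡ 1).
So x ≡ 15·3 = 45 ≡ 16 (mod 29).
Check: 2·16 = 32 = 1·29 + 3.

16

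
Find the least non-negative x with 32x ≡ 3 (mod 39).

33

The inverse of 32 mod 39 is 11 (since 32·11 = 352 ≡ 1).
Multiplying both sides by 11: x ≡ 11·3 = 33 ≡ 33 (mod 39).
Check: 32·33 = 1056 = 27·39 + 3.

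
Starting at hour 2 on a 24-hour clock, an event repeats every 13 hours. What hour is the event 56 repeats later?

10

56·13 = 728.
728 = 30·24 + 8, so 728 mod 24 = 8.
(2 + 8) mod 24 = 10.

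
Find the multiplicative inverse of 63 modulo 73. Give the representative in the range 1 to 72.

51

73 = 1·63 + 10
63 = 6·10 + 3
10 = 3·3 + 1
3 = 3·1 + 0
Back-substituting gives 63·51 ≡ 1 (mod 73).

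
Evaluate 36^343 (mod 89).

Square-and-reduce mod 89: 36^1≡36, 36^2≡50, 36^4≡8, 36^8≡64, 36^16≡2, 36^32≡4, 36^64≡16, 36^128≡78, 36^256≡32.
343 = 1 + 2 + 4 + 16 + 64 + 256, so 36^343 ≡ 36·50·8·2·16·32 ≡ 80 (mod 89).

80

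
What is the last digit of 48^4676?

6

Last digits of 8^n: 8, 4, 2, 6 (period 4).
4676 mod 4 = 0, so the last digit matches 8^4 = 6.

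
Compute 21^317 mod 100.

Square-and-reduce mod 100: 21^1≡21, 21^2≡41, 21^4≡81, 21^8≡61, 21^16≡21, 21^32≡41, 21^64≡81, 21^128≡61, 21^256≡21.
Since 317 = 1 + 4 + 8 + 16 + 32 + 256 in binary, 21^317 ≡ 21·81·61·21·41·21 ≡ 41 (mod 100).

41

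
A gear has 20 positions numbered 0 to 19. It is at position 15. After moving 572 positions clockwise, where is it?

7

572 mod 20 = 12 (since 28·20 = 560).
(15 + 12) mod 20 = 7.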